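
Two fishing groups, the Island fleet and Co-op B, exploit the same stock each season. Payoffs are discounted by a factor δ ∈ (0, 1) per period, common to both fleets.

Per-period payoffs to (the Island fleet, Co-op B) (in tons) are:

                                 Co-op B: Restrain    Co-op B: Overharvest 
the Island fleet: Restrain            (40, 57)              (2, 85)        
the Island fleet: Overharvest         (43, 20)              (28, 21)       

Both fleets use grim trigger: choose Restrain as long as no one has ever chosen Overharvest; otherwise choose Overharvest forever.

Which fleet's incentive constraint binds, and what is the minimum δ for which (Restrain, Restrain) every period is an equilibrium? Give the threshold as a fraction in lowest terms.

the Island fleet's threshold: (43−40)/(43−28) = 1/5.
Co-op B's threshold: (85−57)/(85−21) = 7/16.
1/5 < 7/16, so Co-op B binds and δ* = 7/16.

Co-op B; δ ≥ 7/16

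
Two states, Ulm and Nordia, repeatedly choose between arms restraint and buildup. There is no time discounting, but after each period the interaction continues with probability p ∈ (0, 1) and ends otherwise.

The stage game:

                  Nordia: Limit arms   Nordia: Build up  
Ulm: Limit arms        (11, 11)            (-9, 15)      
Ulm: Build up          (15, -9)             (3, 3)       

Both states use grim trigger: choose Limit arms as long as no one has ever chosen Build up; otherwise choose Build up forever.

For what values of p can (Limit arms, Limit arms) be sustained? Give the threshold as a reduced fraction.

1/3

Expected cooperation value is 11 + p·11 + p²·11 + … = 11/(1−p); deviation gives 15 + p·3/(1−p).
11 ≥ 15(1−p) + 3p ⇒ 12p ≥ 4 ⇒ p ≥ 4/12 = 1/3.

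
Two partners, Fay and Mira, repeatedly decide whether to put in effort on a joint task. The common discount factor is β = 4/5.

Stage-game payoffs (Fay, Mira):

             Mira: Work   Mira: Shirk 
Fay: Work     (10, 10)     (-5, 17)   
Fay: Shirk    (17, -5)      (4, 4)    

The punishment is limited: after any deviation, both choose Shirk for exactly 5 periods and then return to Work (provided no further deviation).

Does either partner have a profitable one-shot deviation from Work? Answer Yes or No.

Comparing payoff streams over the 6 periods until play realigns: cooperate → 10(1+β+…+β^5); deviate → 17 + 4(β+…+β^5).
Cooperation is sustained iff (10−4)(β+…+β^5) ≥ 17−10.
β+…+β^5 = 4/5·(1−(4/5)^5)/(1−4/5) = 2.6893, and (17−10)/(10−4) = 1.1667.
2.6893 ≥ 1.1667, so cooperation is sustainable.

No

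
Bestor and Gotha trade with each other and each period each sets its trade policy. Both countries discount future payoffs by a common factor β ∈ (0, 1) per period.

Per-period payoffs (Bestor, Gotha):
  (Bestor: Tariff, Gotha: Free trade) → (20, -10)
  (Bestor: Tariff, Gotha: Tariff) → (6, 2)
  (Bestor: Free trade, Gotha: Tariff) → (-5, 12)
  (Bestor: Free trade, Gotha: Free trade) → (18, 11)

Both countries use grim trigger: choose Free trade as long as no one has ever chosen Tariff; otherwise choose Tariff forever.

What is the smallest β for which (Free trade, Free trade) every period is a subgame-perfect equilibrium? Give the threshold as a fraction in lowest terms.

For Bestor: deviation gain 20−18 = 2, per-period punishment loss 18−6 = 12. IC gives β ≥ 2/14 = 1/7.
For Gotha: gain 1, loss 9 per period, so β ≥ 1/10.
The tighter constraint is Bestor's, so cooperation needs β ≥ 1/7.

1/7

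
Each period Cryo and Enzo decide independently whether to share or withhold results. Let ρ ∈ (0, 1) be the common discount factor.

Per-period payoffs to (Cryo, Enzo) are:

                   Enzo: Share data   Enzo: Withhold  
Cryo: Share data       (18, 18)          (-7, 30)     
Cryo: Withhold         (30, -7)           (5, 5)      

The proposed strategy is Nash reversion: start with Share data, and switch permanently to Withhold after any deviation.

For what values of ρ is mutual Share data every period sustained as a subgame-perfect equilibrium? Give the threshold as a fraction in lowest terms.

Under grim trigger the critical discount factor is (T−C)/(T−P) with T = 30, C = 18, P = 5.
ρ* = (30−18)/(30−5) = 12/25.

12/25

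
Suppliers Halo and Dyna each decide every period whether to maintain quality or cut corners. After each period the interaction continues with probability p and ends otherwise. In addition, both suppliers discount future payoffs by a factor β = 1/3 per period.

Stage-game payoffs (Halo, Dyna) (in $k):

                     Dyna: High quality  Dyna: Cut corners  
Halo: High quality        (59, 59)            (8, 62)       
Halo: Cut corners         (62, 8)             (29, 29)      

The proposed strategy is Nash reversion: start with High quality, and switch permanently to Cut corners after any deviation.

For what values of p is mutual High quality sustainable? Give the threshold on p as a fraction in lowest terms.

With continuation probability p and discount β, the effective per-period discount factor is βp.
Grim-trigger IC: βp ≥ (62−59)/(62−29) = 1/11.
So p ≥ (1/11)/(1/3) = 3/11.

3/11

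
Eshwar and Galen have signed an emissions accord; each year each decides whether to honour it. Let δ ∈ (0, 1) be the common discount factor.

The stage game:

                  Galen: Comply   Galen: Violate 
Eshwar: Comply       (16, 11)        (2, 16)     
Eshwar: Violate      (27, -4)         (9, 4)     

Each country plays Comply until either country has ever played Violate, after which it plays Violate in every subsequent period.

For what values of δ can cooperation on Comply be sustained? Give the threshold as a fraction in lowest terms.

11/18

Eshwar: cooperation gives 16 each period; deviation gives 27 once then 9 forever.
  16/(1−δ) ≥ 27 + 9δ/(1−δ) ⇒ δ ≥ 11/18.
Galen: cooperation gives 11 each period; deviation gives 16 once then 4 forever.
  δ ≥ 5/12.
Both must hold, so the binding constraint is Eshwar's: δ ≥ 11/18.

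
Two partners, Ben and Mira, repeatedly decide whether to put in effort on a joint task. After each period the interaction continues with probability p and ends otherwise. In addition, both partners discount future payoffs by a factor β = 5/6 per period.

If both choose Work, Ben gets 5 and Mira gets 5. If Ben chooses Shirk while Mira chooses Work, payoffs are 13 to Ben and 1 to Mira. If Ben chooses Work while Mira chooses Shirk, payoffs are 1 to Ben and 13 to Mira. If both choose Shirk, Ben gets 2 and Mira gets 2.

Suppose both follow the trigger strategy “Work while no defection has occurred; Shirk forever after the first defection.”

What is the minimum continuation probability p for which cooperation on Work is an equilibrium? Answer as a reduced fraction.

48/55

With continuation probability p and discount β, the effective per-period discount factor is βp.
Grim-trigger IC: βp ≥ (13−5)/(13−2) = 8/11.
So p ≥ (8/11)/(5/6) = 48/55.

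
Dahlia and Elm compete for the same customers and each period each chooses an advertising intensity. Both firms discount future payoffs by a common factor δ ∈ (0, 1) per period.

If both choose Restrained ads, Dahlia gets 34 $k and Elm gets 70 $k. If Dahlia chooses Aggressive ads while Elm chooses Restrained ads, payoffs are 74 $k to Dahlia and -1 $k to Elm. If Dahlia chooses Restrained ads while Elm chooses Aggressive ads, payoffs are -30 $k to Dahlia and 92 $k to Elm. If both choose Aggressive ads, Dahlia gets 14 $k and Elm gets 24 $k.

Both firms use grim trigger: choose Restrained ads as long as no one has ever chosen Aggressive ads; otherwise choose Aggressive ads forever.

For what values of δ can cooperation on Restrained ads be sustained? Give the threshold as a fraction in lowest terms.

For Dahlia: deviation gain 74−34 = 40, per-period punishment loss 34−14 = 20. IC gives δ ≥ 40/60 = 2/3.
For Elm: gain 22, loss 46 per period, so δ ≥ 22/68 = 11/34.
The tighter constraint is Dahlia's, so cooperation needs δ ≥ 2/3.

2/3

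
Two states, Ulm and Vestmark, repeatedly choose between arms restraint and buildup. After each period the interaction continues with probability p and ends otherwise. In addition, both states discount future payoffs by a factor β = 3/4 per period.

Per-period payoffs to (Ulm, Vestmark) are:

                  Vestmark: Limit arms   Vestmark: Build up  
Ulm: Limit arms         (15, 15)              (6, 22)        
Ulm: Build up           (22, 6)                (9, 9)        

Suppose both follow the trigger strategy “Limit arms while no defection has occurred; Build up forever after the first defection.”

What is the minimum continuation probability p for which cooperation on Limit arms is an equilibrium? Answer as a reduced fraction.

28/39

With continuation probability p and discount β, the effective per-period discount factor is βp.
Grim-trigger IC: βp ≥ (22−15)/(22−9) = 7/13.
So p ≥ (7/13)/(3/4) = 28/39.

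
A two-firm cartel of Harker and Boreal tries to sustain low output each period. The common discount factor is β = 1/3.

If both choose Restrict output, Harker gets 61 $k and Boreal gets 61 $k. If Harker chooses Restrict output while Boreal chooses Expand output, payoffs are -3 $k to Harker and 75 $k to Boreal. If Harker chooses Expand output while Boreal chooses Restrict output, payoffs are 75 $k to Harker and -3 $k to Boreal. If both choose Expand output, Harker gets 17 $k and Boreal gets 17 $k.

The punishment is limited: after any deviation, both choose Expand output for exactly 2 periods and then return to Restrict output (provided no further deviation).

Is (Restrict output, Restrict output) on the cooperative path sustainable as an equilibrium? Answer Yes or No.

IC: β+…+β^2 ≥ (75−61)/(61−17) = 7/22.
At β = 1/3: partial sum = 0.4444 ≥ 0.3182. Cooperation sustainable.

Yes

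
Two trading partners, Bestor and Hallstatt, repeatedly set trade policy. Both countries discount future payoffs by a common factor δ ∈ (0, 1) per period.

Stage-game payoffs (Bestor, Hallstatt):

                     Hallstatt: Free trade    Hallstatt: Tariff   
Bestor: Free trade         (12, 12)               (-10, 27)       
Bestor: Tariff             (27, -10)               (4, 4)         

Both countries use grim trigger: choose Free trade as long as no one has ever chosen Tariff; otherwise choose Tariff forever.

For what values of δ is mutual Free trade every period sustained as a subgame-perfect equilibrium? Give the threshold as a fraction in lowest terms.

12/(1−δ) ≥ 27 + 4δ/(1−δ)
12 ≥ 27 − 23δ
δ ≥ 15/23.

15/23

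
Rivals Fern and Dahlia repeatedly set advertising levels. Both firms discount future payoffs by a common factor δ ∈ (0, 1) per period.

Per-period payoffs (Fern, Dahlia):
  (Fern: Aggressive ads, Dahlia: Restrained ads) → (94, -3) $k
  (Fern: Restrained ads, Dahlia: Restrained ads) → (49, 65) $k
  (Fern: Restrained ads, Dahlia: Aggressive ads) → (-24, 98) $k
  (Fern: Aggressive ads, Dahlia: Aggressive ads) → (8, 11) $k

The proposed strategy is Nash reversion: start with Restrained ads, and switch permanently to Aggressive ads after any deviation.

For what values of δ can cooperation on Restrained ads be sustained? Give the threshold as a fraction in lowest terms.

Fern: cooperation gives 49 each period; deviation gives 94 once then 8 forever.
  49/(1−δ) ≥ 94 + 8δ/(1−δ) ⇒ δ ≥ 45/86.
Dahlia: cooperation gives 65 each period; deviation gives 98 once then 11 forever.
  δ ≥ 33/87 = 11/29.
Both must hold, so the binding constraint is Fern's: δ ≥ 45/86.

45/86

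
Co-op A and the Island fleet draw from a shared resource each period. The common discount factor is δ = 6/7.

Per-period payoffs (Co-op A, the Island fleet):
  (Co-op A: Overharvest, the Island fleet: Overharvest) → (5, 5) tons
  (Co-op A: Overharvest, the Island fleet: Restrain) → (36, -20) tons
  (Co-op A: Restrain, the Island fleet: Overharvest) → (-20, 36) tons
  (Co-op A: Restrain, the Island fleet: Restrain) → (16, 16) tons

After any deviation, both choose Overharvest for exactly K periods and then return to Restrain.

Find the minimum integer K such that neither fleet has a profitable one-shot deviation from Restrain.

Need Σ_{k=1}^{K} δ^k ≥ (36−16)/(16−5) = 1.8182 at δ = 6/7.
At K = 2 the sum is 1.5918 < 1.8182; at K = 3 it is 2.2216 ≥ 1.8182.
So the minimum punishment length is K = 3.

3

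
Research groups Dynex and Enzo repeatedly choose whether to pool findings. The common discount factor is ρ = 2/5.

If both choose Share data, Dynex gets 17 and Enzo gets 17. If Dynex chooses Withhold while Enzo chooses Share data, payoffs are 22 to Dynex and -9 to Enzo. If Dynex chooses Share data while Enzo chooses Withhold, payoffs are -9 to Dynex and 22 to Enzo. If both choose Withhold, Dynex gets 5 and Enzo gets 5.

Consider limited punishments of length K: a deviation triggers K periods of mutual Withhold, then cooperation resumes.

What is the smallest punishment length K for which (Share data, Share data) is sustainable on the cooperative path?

IC: ρ(1−ρ^K)/(1−ρ) ≥ (22−17)/(17−5) = 5/12.
With ρ = 2/5: need 1 − ρ^K ≥ 5/12·(1−2/5)/(2/5), i.e. ρ^K ≤ 0.3750.
Since (2/5)^1 = 0.4000 and (2/5)^2 = 0.1600, the smallest such K is 2.

2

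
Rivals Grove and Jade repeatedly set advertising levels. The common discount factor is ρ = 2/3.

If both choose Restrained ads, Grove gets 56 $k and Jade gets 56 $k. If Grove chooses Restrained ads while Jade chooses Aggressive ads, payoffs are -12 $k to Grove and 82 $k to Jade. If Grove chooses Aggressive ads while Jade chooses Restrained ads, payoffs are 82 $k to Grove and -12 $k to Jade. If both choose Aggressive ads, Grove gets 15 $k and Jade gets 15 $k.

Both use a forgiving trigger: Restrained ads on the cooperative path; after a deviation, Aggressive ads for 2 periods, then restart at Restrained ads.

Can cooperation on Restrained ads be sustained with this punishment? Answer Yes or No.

Yes

Comparing payoff streams over the 3 periods until play realigns: cooperate → 56(1+ρ+…+ρ^2); deviate → 82 + 15(ρ+…+ρ^2).
Cooperation is sustained iff (56−15)(ρ+…+ρ^2) ≥ 82−56.
ρ+…+ρ^2 = 2/3·(1−(2/3)^2)/(1−2/3) = 1.1111, and (82−56)/(56−15) = 0.6341.
1.1111 ≥ 0.6341, so cooperation is sustainable.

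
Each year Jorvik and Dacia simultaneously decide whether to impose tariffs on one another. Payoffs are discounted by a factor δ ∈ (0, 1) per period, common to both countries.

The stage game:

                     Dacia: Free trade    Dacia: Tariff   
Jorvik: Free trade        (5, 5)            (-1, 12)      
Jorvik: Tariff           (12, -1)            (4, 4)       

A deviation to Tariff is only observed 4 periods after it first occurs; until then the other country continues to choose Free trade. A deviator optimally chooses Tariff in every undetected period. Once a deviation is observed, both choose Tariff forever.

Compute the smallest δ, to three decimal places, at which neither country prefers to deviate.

0.967

The best deviation is to choose Tariff for all 4 undetected periods, earning 12 each, then 4 forever once detected.
Deviation value: 12(1−δ^4)/(1−δ) + 4δ^4/(1−δ); cooperation value: 5/(1−δ).
IC: 5 ≥ 12(1−δ^4) + 4δ^4 = 12 − 8δ^4.
So δ^4 ≥ 7/8, giving δ ≥ (7/8)^(1/4) ≈ 0.967.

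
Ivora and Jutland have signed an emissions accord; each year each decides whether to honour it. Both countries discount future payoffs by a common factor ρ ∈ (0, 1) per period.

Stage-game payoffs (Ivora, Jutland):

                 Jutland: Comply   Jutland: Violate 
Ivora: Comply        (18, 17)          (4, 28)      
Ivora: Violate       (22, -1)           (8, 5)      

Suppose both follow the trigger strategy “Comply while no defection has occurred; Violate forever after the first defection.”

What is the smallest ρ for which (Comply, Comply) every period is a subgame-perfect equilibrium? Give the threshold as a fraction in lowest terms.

11/23

Ivora: cooperation gives 18 each period; deviation gives 22 once then 8 forever.
  18/(1−ρ) ≥ 22 + 8ρ/(1−ρ) ⇒ ρ ≥ 4/14 = 2/7.
Jutland: cooperation gives 17 each period; deviation gives 28 once then 5 forever.
  ρ ≥ 11/23.
Both must hold, so the binding constraint is Jutland's: ρ ≥ 11/23.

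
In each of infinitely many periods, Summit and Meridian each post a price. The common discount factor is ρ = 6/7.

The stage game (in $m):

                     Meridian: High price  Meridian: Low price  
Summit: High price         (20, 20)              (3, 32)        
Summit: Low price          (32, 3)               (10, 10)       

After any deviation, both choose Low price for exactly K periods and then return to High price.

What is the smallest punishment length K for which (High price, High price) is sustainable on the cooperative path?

2

IC: ρ(1−ρ^K)/(1−ρ) ≥ (32−20)/(20−10) = 6/5.
With ρ = 6/7: need 1 − ρ^K ≥ 6/5·(1−6/7)/(6/7), i.e. ρ^K ≤ 0.8000.
Since (6/7)^1 = 0.8571 and (6/7)^2 = 0.7347, the smallest such K is 2.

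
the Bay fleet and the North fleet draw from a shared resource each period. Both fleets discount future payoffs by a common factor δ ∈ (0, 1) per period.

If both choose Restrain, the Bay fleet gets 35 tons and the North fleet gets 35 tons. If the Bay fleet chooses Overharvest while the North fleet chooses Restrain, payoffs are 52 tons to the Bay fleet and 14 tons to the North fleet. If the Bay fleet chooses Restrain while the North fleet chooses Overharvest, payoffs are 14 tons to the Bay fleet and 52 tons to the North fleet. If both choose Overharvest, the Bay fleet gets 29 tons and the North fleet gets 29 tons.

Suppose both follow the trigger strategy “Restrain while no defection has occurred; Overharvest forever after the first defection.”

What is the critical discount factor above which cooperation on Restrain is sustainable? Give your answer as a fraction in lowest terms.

Under grim trigger the critical discount factor is (T−C)/(T−P) with T = 52, C = 35, P = 29.
δ* = (52−35)/(52−29) = 17/23.

17/23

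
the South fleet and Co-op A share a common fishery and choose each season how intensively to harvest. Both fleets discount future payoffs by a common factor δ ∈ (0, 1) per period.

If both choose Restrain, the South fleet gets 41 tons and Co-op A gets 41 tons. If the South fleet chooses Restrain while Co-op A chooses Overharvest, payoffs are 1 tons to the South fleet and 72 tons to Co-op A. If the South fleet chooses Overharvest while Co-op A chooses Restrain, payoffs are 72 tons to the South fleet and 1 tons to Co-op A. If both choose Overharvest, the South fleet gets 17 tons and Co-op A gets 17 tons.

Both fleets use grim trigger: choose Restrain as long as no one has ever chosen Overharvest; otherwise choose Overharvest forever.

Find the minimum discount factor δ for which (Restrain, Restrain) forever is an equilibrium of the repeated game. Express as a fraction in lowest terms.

41/(1−δ) ≥ 72 + 17δ/(1−δ)
41 ≥ 72 − 55δ
δ ≥ 31/55.

31/55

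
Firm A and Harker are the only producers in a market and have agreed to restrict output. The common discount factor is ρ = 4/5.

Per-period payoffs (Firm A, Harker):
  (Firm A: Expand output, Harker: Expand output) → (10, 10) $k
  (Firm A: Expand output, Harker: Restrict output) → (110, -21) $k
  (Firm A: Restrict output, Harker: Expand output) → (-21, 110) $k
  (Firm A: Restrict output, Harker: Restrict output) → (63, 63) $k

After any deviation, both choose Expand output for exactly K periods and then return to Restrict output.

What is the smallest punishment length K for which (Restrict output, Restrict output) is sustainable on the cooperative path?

2

No profitable deviation requires (63−10)(ρ+…+ρ^K) ≥ 110−63, i.e. ρ+…+ρ^K ≥ 47/53 ≈ 0.8868.
With ρ = 4/5, the partial sums are K=1: 0.8000, K=2: 1.4400.
K = 2 is the first length at which the sum reaches 0.8868.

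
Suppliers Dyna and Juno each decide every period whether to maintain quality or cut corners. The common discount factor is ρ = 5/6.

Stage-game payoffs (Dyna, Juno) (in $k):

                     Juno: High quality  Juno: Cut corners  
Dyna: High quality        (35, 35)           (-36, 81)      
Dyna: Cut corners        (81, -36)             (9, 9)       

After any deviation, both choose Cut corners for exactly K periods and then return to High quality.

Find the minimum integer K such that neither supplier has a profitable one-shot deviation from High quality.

3

IC: ρ(1−ρ^K)/(1−ρ) ≥ (81−35)/(35−9) = 23/13.
With ρ = 5/6: need 1 − ρ^K ≥ 23/13·(1−5/6)/(5/6), i.e. ρ^K ≤ 0.6462.
Since (5/6)^2 = 0.6944 and (5/6)^3 = 0.5787, the smallest such K is 3.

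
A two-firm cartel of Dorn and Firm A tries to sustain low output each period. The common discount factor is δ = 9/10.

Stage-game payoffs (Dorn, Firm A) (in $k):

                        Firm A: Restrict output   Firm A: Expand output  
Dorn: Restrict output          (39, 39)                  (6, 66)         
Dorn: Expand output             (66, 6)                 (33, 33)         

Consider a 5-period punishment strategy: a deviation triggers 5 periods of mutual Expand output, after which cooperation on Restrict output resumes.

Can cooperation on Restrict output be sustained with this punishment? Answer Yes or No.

No

A one-shot deviation gives 66 now, then 33 for 5 periods, then back to 39.
Gain from deviating: (66−39) today; loss: (39−33) in each of the next 5 periods.
No-deviation condition: (39−33)(δ+…+δ^5) ≥ 66−39, i.e. δ+…+δ^5 ≥ 9/2.
At δ = 9/10: δ+…+δ^5 = 3.6856 < 4.5000.
So cooperation is not sustainable.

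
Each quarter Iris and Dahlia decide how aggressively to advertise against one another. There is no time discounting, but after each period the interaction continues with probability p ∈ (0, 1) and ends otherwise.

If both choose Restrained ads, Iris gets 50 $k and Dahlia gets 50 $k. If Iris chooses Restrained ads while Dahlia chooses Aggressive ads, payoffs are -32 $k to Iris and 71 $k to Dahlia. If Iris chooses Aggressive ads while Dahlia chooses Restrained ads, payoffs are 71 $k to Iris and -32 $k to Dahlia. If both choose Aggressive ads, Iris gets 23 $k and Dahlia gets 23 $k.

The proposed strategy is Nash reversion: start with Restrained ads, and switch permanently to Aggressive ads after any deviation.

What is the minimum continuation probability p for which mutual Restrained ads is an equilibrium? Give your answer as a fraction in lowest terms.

7/16

With no time discounting, the continuation probability p plays the role of the discount factor.
Grim-trigger IC: 50/(1−p) ≥ 71 + 23p/(1−p) ⇒ p ≥ (71−50)/(71−23) = 7/16.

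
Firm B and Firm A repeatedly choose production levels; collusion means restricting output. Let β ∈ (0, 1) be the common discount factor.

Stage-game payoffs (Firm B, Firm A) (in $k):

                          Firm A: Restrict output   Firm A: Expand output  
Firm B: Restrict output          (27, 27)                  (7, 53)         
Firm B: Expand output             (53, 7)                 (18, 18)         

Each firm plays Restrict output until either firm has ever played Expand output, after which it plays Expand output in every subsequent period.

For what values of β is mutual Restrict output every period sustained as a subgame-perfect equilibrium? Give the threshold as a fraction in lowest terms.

Cooperation forever yields 27 each period: 27/(1−β).
Deviating yields 53 once, then 18 forever: 53 + 18β/(1−β).
No profitable deviation requires 27/(1−β) ≥ 53 + 18β/(1−β).
Multiplying by (1−β): 27 ≥ 53(1−β) + 18β = 53 − 35β.
So 35β ≥ 26, i.e. β ≥ 26/35.

26/35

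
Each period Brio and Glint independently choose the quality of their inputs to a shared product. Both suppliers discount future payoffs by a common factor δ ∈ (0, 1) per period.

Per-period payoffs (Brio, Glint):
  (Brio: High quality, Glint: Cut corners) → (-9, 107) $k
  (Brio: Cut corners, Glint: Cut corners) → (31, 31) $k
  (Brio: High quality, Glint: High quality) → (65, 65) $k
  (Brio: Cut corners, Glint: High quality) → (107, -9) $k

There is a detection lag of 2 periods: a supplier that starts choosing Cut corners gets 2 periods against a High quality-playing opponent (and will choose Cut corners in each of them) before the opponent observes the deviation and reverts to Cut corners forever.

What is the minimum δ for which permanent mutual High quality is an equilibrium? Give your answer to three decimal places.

The best deviation is to choose Cut corners for all 2 undetected periods, earning 107 each, then 31 forever once detected.
Deviation value: 107(1−δ^2)/(1−δ) + 31δ^2/(1−δ); cooperation value: 65/(1−δ).
IC: 65 ≥ 107(1−δ^2) + 31δ^2 = 107 − 76δ^2.
So δ^2 ≥ 42/76 = 21/38, giving δ ≥ (21/38)^(1/2) ≈ 0.743.

0.743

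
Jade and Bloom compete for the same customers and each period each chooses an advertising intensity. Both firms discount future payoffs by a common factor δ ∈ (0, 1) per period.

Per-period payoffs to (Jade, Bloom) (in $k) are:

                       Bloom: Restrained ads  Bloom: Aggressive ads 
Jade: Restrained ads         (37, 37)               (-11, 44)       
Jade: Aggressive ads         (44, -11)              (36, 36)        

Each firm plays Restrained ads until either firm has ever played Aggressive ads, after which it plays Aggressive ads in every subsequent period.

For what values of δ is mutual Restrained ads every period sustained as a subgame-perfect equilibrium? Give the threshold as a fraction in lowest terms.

7/8

One-period gain from deviating is 44 − 37 = 7. The loss is 37 − 36 = 1 in every subsequent period, with present value 1·δ/(1−δ).
Deviation is unprofitable when 1·δ/(1−δ) ≥ 7, i.e. δ/(1−δ) ≥ 7.
Equivalently δ ≥ 7/(7+1) = 7/8.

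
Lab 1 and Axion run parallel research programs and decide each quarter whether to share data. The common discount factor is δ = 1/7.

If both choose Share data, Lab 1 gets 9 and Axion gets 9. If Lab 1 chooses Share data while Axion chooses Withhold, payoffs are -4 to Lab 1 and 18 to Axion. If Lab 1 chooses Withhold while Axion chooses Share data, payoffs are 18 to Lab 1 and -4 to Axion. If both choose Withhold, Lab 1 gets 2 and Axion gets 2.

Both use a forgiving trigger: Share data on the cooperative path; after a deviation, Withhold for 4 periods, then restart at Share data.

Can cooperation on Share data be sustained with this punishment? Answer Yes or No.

No

Comparing payoff streams over the 5 periods until play realigns: cooperate → 9(1+δ+…+δ^4); deviate → 18 + 2(δ+…+δ^4).
Cooperation is sustained iff (9−2)(δ+…+δ^4) ≥ 18−9.
δ+…+δ^4 = 1/7·(1−(1/7)^4)/(1−1/7) = 0.1666, and (18−9)/(9−2) = 1.2857.
0.1666 < 1.2857, so cooperation is not sustainable.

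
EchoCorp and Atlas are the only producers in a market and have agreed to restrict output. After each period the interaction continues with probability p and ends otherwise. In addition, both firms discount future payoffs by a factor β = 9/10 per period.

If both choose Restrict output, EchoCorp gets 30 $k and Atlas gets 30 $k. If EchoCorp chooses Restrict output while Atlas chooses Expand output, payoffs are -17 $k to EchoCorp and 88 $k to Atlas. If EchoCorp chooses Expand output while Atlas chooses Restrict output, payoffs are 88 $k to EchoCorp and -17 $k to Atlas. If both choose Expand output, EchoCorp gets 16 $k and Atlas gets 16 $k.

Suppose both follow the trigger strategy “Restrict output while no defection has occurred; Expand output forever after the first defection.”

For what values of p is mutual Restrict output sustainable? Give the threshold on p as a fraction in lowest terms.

Expected continuation weight on next period's payoff is β·p = 9/10·p, which plays the role of the discount factor.
Cooperation requires 9/10·p ≥ (88−30)/(88−16) = 29/36, hence p ≥ 145/162.

145/162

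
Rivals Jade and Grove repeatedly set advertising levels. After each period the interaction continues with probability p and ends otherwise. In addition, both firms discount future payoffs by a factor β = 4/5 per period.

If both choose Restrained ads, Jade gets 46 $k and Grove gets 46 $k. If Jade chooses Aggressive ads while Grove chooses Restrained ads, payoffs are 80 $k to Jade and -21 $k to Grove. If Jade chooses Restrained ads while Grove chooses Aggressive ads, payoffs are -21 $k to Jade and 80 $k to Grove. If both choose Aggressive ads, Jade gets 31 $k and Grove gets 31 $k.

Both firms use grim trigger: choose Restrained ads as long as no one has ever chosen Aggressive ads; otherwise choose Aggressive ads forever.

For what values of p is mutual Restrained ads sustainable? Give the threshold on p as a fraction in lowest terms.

85/98

Expected continuation weight on next period's payoff is β·p = 4/5·p, which plays the role of the discount factor.
Cooperation requires 4/5·p ≥ (80−46)/(80−31) = 34/49, hence p ≥ 85/98.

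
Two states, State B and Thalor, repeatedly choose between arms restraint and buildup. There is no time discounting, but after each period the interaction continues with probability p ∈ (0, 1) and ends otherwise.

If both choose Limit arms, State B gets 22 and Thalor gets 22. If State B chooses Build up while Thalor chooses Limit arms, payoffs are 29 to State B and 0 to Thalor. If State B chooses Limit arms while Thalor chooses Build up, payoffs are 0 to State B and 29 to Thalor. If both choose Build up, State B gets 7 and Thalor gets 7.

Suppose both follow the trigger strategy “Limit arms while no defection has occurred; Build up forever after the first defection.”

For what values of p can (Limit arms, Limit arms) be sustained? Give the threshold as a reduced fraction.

7/22

With no time discounting, the continuation probability p plays the role of the discount factor.
Grim-trigger IC: 22/(1−p) ≥ 29 + 7p/(1−p) ⇒ p ≥ (29−22)/(29−7) = 7/22.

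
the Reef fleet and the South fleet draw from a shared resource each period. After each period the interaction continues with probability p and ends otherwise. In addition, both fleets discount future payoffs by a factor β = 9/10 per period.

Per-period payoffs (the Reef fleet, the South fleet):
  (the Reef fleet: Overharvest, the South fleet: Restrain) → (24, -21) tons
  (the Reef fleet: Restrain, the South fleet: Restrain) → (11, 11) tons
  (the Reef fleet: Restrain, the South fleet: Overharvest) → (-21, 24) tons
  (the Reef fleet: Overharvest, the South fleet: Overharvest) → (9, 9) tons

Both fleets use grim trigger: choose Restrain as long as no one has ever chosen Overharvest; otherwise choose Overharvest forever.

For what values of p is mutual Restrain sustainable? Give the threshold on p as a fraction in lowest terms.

Expected continuation weight on next period's payoff is β·p = 9/10·p, which plays the role of the discount factor.
Cooperation requires 9/10·p ≥ (24−11)/(24−9) = 13/15, hence p ≥ 26/27.

26/27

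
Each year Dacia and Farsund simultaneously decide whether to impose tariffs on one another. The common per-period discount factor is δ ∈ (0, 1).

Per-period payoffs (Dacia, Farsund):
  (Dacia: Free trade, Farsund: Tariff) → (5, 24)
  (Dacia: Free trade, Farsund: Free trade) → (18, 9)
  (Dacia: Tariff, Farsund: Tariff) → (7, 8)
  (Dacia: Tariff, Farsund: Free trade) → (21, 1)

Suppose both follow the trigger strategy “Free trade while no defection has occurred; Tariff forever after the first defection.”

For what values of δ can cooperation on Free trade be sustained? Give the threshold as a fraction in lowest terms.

Dacia: cooperation gives 18 each period; deviation gives 21 once then 7 forever.
  18/(1−δ) ≥ 21 + 7δ/(1−δ) ⇒ δ ≥ 3/14.
Farsund: cooperation gives 9 each period; deviation gives 24 once then 8 forever.
  δ ≥ 15/16.
Both must hold, so the binding constraint is Farsund's: δ ≥ 15/16.

15/16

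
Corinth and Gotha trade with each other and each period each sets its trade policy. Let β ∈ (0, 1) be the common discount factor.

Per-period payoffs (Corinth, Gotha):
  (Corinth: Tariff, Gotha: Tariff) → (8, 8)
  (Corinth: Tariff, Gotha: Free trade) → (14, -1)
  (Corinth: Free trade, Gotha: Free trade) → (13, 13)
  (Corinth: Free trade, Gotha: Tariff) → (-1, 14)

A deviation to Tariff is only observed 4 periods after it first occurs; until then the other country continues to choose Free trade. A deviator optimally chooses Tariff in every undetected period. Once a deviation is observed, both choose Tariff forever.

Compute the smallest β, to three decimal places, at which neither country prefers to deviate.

0.639

The best deviation is to choose Tariff for all 4 undetected periods, earning 14 each, then 8 forever once detected.
Deviation value: 14(1−β^4)/(1−β) + 8β^4/(1−β); cooperation value: 13/(1−β).
IC: 13 ≥ 14(1−β^4) + 8β^4 = 14 − 6β^4.
So β^4 ≥ 1/6, giving β ≥ (1/6)^(1/4) ≈ 0.639.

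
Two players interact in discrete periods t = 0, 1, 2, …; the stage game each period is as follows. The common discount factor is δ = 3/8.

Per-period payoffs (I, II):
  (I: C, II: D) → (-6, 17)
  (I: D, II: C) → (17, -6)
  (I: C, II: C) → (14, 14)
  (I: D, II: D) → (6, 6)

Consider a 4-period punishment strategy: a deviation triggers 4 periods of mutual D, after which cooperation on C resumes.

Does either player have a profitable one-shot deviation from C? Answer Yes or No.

No

Comparing payoff streams over the 5 periods until play realigns: cooperate → 14(1+δ+…+δ^4); deviate → 17 + 6(δ+…+δ^4).
Cooperation is sustained iff (14−6)(δ+…+δ^4) ≥ 17−14.
δ+…+δ^4 = 3/8·(1−(3/8)^4)/(1−3/8) = 0.5881, and (17−14)/(14−6) = 0.3750.
0.5881 ≥ 0.3750, so cooperation is sustainable.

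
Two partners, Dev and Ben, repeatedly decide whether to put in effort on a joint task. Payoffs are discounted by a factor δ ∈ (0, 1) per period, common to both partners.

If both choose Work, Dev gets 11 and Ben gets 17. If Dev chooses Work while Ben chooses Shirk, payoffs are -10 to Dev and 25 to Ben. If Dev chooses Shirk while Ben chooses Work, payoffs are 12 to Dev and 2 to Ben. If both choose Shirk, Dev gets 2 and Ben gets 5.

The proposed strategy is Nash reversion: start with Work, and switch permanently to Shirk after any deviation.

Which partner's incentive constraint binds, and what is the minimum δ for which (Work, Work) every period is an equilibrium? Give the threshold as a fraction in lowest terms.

Ben; δ ≥ 2/5

Dev's threshold: (12−11)/(12−2) = 1/10.
Ben's threshold: (25−17)/(25−5) = 2/5.
1/10 < 2/5, so Ben binds and δ* = 2/5.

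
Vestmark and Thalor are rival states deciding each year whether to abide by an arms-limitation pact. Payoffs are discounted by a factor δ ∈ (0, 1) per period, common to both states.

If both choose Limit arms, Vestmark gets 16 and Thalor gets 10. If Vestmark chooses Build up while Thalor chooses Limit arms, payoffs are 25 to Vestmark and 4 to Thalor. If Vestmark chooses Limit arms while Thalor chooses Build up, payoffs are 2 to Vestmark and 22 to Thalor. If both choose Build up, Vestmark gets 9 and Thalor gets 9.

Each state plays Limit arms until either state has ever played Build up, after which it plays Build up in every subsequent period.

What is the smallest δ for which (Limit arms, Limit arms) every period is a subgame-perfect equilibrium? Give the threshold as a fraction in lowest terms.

For Vestmark: deviation gain 25−16 = 9, per-period punishment loss 16−9 = 7. IC gives δ ≥ 9/16.
For Thalor: gain 12, loss 1 per period, so δ ≥ 12/13.
The tighter constraint is Thalor's, so cooperation needs δ ≥ 12/13.

12/13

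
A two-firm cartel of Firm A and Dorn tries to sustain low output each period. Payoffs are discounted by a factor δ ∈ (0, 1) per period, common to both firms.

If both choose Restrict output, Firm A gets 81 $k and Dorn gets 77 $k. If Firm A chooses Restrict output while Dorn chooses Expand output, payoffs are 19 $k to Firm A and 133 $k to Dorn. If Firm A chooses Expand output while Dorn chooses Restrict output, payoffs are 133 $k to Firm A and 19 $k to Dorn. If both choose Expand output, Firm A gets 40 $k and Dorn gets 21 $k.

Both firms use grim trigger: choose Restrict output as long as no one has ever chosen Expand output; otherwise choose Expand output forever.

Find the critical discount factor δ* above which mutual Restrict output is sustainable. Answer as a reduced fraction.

For Firm A: deviation gain 133−81 = 52, per-period punishment loss 81−40 = 41. IC gives δ ≥ 52/93.
For Dorn: gain 56, loss 56 per period, so δ ≥ 56/112 = 1/2.
The tighter constraint is Firm A's, so cooperation needs δ ≥ 52/93.

52/93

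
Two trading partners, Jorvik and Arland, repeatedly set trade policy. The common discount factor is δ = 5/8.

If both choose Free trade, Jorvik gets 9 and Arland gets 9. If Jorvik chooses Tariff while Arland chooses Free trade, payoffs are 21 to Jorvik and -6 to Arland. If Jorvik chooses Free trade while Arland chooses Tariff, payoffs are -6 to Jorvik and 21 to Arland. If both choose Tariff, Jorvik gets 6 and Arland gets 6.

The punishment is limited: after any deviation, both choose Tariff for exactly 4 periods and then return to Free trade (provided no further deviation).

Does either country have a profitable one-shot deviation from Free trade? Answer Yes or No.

Comparing payoff streams over the 5 periods until play realigns: cooperate → 9(1+δ+…+δ^4); deviate → 21 + 6(δ+…+δ^4).
Cooperation is sustained iff (9−6)(δ+…+δ^4) ≥ 21−9.
δ+…+δ^4 = 5/8·(1−(5/8)^4)/(1−5/8) = 1.4124, and (21−9)/(9−6) = 4.0000.
1.4124 < 4.0000, so cooperation is not sustainable.

Yes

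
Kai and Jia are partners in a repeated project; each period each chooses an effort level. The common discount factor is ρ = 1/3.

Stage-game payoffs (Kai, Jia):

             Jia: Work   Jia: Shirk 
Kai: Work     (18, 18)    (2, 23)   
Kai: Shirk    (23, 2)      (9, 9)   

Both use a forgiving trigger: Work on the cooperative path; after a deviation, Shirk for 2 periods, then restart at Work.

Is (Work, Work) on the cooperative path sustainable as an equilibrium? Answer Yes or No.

No

A one-shot deviation gives 23 now, then 9 for 2 periods, then back to 18.
Gain from deviating: (23−18) today; loss: (18−9) in each of the next 2 periods.
No-deviation condition: (18−9)(ρ+…+ρ^2) ≥ 23−18, i.e. ρ+…+ρ^2 ≥ 5/9.
At ρ = 1/3: ρ+…+ρ^2 = 0.4444 < 0.5556.
So cooperation is not sustainable.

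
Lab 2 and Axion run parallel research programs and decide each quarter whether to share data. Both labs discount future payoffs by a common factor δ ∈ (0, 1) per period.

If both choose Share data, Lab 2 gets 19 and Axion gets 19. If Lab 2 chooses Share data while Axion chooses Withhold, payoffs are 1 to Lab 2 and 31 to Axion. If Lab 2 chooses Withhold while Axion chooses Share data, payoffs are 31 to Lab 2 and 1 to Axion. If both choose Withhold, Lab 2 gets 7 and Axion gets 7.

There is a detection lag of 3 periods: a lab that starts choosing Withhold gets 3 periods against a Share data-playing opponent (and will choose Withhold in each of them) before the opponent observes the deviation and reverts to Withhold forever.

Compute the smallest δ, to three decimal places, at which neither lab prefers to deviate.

0.794

Deviating for the 3 undetected periods gains 31−19 = 12 per period over cooperation, then loses 19−7 = 12 per period forever once punishment starts.
Gain: 12(1 + δ + … + δ^2); loss: 12·δ^3/(1−δ).
No profitable deviation ⇔ 12(1−δ^3) ≤ 12·δ^3, i.e. δ^3 ≥ 12/(12+12) = 1/2.
Hence δ ≥ (1/2)^(1/3) ≈ 0.794.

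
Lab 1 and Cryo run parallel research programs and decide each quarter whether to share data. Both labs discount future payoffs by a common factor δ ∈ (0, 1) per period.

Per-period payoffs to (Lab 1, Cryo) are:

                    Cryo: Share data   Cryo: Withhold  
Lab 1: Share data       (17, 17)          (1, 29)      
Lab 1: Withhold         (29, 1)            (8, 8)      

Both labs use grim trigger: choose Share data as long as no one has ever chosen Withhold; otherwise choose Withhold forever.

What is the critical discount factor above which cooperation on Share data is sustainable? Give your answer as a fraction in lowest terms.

Cooperation forever yields 17 each period: 17/(1−δ).
Deviating yields 29 once, then 8 forever: 29 + 8δ/(1−δ).
No profitable deviation requires 17/(1−δ) ≥ 29 + 8δ/(1−δ).
Multiplying by (1−δ): 17 ≥ 29(1−δ) + 8δ = 29 − 21δ.
So 21δ ≥ 12, i.e. δ ≥ 12/21 = 4/7.

4/7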